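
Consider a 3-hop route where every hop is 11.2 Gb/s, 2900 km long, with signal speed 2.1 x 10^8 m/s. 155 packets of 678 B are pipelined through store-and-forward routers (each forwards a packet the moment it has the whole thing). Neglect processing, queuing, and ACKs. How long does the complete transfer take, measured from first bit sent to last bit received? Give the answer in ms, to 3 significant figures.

Per-hop transmission t_tx = L/R = 5424/11200000000 = 0.000484286 ms.
Per-hop propagation t_prop = 2900000/210000000 = 13.8095 ms.
Pipeline fill: first packet needs 3·t_tx to clear all hops; remaining 154 packets each add one t_tx.
Total = (3+155-1)·t_tx + 3·t_prop = 157·0.000484286 + 3·13.8095 = 41.5 ms.

41.5 ms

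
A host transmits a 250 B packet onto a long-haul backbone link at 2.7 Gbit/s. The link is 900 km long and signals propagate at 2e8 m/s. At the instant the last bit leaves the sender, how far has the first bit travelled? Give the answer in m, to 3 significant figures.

t_tx = L/R = 2000/2700000000 = 7.40741e-07 s.
Distance = s × t_tx = 200000000 × 7.40741e-07 = 148 m.

148 m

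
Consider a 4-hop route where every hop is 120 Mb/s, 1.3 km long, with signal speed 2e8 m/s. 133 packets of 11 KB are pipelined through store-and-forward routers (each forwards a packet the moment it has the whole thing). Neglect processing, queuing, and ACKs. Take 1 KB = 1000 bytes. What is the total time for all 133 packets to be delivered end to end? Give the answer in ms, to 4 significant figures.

99.76 ms

Per-hop transmission t_tx = L/R = 88000/120000000 = 0.733333 ms.
Per-hop propagation t_prop = 1300/200000000 = 0.0065 ms.
Pipeline fill: first packet needs 4·t_tx to clear all hops; remaining 132 packets each add one t_tx.
Total = (4+133-1)·t_tx + 4·t_prop = 136·0.733333 + 4·0.0065 = 99.76 ms.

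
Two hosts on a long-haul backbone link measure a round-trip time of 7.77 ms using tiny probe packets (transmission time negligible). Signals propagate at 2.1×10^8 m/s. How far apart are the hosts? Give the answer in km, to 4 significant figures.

One-way propagation = RTT/2 = 3.885 ms.
d = s × t = 210000000 × 0.003885 = 815.9 km.

815.9 km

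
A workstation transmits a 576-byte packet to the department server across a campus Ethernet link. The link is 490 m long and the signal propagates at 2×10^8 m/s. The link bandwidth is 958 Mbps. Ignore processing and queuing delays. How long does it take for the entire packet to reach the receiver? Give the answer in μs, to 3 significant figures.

L = 576 × 8 = 4608 bits.
Transmission delay = L/R = 4608 / 958000000 = 4.81002 μs.
Propagation delay = d/s = 490 m / 200000000 m/s = 2.45 μs.
Total = 7.26 μs.

7.26 μs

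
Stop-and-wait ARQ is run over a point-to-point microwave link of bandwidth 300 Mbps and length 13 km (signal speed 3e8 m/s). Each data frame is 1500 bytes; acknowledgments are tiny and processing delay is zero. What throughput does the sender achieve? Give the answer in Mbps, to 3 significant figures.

t_tx = L/R = 12000/300000000 = 4e-05 s.
t_prop = 13000/300000000 = 4.33333e-05 s; RTT = 8.66667e-05 s.
Cycle = t_tx + RTT = 0.000126667 s.
Throughput = L / cycle = 12000 / 0.000126667 = 94.7 Mbps.

94.7 Mbps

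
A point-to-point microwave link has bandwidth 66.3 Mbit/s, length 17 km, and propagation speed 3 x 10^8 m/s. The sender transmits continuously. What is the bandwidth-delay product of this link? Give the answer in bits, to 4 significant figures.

Propagation delay = 17000 / 300000000 = 5.66667e-05 s.
BDP = R × t_prop = 66300000 × 5.66667e-05 = 3757 bits.

3757 bits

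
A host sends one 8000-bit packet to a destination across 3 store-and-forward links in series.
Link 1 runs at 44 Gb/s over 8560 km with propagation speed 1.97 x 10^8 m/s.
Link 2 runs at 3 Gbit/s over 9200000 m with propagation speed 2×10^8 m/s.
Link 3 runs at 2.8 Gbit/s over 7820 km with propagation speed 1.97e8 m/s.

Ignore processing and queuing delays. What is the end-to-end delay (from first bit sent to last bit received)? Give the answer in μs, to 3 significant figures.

Transmission delays (L/R per hop): 0.181818, 2.66667, 2.85714 μs; sum = 5.70563 μs.
Propagation delays (d/s per hop): 43451.8, 46000, 39695.4 μs; sum = 129147 μs.
End-to-end = 129000 μs.

129000 μs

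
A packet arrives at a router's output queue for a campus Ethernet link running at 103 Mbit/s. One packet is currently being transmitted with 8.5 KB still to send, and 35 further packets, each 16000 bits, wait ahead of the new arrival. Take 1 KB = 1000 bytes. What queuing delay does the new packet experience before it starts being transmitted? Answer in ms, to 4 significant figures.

Each queued packet: L/R = 16000/103000000 = 0.15534 ms.
35 queued → 5.43689 ms.
Plus remaining 68000 bits of current packet: 0.660194 ms.
Queuing delay = 6.097 ms.

6.097 ms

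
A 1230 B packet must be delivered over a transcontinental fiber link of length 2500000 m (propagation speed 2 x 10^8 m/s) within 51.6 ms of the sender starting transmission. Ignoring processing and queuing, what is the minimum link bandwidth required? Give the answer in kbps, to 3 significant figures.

252 kbps

L = 9840 bits.
Propagation delay = 2500000 / 200000000 = 12.5 ms.
Transmission budget = 51.6 − 12.5 = 39.1 ms.
R ≥ L / t_tx = 9840 bits / 0.0391 s = 252 kbps.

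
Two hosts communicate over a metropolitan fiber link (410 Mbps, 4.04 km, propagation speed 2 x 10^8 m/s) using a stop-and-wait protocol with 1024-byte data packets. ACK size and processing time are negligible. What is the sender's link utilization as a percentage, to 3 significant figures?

t_tx = L/R = 8192/410000000 = 1.99805e-05 s.
t_prop = 4040/200000000 = 2.02e-05 s; RTT = 4.04e-05 s.
Cycle = t_tx + RTT = 6.03805e-05 s.
Utilization = t_tx / cycle = 1.99805e-05/6.03805e-05 = 33.1 %.

33.1 %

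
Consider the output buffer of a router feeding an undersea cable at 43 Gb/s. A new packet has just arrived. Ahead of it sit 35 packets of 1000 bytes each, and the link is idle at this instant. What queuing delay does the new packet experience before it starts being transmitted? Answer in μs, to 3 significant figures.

6.51 μs

Each queued packet: L/R = 8000/43000000000 = 0.186047 μs.
35 queued → 6.51163 μs.
Queuing delay = 6.51 μs.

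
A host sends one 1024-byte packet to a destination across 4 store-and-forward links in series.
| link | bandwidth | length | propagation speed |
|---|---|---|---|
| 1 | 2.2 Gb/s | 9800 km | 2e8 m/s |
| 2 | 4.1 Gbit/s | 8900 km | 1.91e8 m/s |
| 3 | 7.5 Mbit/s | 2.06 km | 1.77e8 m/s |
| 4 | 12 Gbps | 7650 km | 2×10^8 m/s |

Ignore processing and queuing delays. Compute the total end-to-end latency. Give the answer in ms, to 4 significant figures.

135.0 ms

L = 1024 × 8 = 8192 bits.
Transmission delays (L/R per hop): 0.00372364, 0.00199805, 1.09227, 0.000682667 ms; sum = 1.09867 ms.
Propagation delays (d/s per hop): 49, 46.5969, 0.0116384, 38.25 ms; sum = 133.858 ms.
End-to-end = 135.0 ms.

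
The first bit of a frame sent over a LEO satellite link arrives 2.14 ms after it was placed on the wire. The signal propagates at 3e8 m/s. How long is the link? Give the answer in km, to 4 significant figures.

d = s × t_prop = 300000000 × 0.00214 = 642.0 km.

642.0 km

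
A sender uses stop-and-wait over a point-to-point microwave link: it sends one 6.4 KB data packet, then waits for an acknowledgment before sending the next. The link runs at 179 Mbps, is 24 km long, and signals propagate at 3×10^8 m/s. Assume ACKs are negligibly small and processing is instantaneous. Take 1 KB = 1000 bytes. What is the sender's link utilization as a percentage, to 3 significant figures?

t_tx = L/R = 51200/179000000 = 0.000286034 s.
t_prop = 24000/300000000 = 8e-05 s; RTT = 0.00016 s.
Cycle = t_tx + RTT = 0.000446034 s.
Utilization = t_tx / cycle = 0.000286034/0.000446034 = 64.1 %.

64.1 %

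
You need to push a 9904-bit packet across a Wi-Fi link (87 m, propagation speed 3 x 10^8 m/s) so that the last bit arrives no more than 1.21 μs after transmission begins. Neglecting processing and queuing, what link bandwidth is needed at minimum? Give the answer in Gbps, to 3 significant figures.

10.8 Gbps

Propagation delay = 87 / 300000000 = 0.29 μs.
Transmission budget = 1.21 − 0.29 = 0.92 μs.
R ≥ L / t_tx = 9904 bits / 9.2e-07 s = 10.8 Gbps.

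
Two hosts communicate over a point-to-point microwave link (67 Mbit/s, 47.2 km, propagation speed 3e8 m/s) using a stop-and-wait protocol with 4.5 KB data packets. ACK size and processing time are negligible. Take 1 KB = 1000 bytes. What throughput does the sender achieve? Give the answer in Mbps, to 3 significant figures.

t_tx = L/R = 36000/67000000 = 0.000537313 s.
t_prop = 47200/300000000 = 0.000157333 s; RTT = 0.000314667 s.
Cycle = t_tx + RTT = 0.00085198 s.
Throughput = L / cycle = 36000 / 0.00085198 = 42.3 Mbps.

42.3 Mbps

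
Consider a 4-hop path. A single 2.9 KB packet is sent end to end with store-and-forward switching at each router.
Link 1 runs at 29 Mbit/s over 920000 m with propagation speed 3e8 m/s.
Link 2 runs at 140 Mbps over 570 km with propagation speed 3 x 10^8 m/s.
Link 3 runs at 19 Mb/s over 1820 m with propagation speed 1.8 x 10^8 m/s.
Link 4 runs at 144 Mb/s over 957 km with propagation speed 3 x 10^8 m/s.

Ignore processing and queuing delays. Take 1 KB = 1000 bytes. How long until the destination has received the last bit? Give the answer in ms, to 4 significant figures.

L = 23200 bits.
Transmission delays (L/R per hop): 0.8, 0.165714, 1.22105, 0.161111 ms; sum = 2.34788 ms.
Propagation delays (d/s per hop): 3.06667, 1.9, 0.0101111, 3.19 ms; sum = 8.16678 ms.
End-to-end = 10.51 ms.

10.51 ms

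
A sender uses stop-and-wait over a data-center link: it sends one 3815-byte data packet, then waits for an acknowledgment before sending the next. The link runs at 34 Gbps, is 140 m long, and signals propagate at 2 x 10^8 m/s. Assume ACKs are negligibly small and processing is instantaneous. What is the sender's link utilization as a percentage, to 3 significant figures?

39.1 %

t_tx = L/R = 30520/34000000000 = 8.97647e-07 s.
t_prop = 140/200000000 = 7e-07 s; RTT = 1.4e-06 s.
Cycle = t_tx + RTT = 2.29765e-06 s.
Utilization = t_tx / cycle = 8.97647e-07/2.29765e-06 = 39.1 %.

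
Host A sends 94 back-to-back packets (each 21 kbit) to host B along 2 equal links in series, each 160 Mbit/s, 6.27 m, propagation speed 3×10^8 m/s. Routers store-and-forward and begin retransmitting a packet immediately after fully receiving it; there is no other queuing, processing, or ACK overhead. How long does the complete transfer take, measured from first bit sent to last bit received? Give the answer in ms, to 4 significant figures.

12.47 ms

Per-hop transmission t_tx = L/R = 21000/160000000 = 0.13125 ms.
Per-hop propagation t_prop = 6.27/300000000 = 2.09e-05 ms.
Pipeline fill: first packet needs 2·t_tx to clear all hops; remaining 93 packets each add one t_tx.
Total = (2+94-1)·t_tx + 2·t_prop = 95·0.13125 + 2·2.09e-05 = 12.47 ms.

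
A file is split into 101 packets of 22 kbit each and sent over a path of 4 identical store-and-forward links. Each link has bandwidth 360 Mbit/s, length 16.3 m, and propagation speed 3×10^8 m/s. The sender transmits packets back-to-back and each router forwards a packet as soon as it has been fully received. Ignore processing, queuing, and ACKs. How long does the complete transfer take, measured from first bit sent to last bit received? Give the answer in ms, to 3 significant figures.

Per-hop transmission t_tx = L/R = 22000/360000000 = 0.0611111 ms.
Per-hop propagation t_prop = 16.3/300000000 = 5.43333e-05 ms.
Pipeline fill: first packet needs 4·t_tx to clear all hops; remaining 100 packets each add one t_tx.
Total = (4+101-1)·t_tx + 4·t_prop = 104·0.0611111 + 4·5.43333e-05 = 6.36 ms.

6.36 ms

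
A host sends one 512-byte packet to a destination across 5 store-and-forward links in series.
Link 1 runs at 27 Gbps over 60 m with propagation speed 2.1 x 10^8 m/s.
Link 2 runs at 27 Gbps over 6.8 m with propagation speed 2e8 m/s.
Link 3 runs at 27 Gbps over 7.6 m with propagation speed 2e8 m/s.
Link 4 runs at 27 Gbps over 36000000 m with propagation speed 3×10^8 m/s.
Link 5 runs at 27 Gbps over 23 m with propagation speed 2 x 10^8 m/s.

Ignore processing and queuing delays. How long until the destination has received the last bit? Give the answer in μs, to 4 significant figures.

120000 μs

L = 512 × 8 = 4096 bits.
Transmission delay per hop = L/R = 4096/27000000000 = 0.151704 μs; 5 hops → 0.758519 μs.
Propagation delays (d/s per hop): 0.285714, 0.034, 0.038, 120000, 0.115 μs; sum = 120000 μs.
End-to-end = 120000 μs.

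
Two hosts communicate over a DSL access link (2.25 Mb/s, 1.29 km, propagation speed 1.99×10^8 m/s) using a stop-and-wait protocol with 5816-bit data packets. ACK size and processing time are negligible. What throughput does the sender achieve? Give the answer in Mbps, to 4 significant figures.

2.239 Mbps

t_tx = L/R = 5816/2250000 = 0.00258489 s.
t_prop = 1290/199000000 = 6.48241e-06 s; RTT = 1.29648e-05 s.
Cycle = t_tx + RTT = 0.00259785 s.
Throughput = L / cycle = 5816 / 0.00259785 = 2.239 Mbps.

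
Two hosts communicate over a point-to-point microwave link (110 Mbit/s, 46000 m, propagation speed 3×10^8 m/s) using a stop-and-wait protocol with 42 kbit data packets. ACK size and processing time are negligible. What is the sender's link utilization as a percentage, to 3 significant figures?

t_tx = L/R = 42000/110000000 = 0.000381818 s.
t_prop = 46000/300000000 = 0.000153333 s; RTT = 0.000306667 s.
Cycle = t_tx + RTT = 0.000688485 s.
Utilization = t_tx / cycle = 0.000381818/0.000688485 = 55.5 %.

55.5 %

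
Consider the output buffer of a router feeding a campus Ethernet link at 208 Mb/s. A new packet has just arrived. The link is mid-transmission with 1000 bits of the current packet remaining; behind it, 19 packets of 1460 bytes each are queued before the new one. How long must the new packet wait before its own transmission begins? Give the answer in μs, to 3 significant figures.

Each queued packet: L/R = 11680/208000000 = 56.1538 μs.
19 queued → 1066.92 μs.
Plus remaining 1000 bits of current packet: 4.80769 μs.
Queuing delay = 1070 μs.

1070 μs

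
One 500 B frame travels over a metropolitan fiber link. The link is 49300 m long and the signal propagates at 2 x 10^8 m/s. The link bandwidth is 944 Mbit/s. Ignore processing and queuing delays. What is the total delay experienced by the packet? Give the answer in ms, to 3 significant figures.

0.251 ms

L = 500 × 8 = 4000 bits.
Transmission delay = L/R = 4000 / 944000000 = 0.00423729 ms.
Propagation delay = d/s = 49300 m / 200000000 m/s = 0.2465 ms.
Total = 0.251 ms.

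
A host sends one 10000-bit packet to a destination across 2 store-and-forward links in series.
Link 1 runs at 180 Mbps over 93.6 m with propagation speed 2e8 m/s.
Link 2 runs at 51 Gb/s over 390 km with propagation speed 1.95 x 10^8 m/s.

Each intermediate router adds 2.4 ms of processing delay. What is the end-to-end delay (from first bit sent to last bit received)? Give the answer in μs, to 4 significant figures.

Transmission delays (L/R per hop): 55.5556, 0.196078 μs; sum = 55.7516 μs.
Propagation delays (d/s per hop): 0.468, 2000 μs; sum = 2000.47 μs.
Processing at 1 router(s): 1 × 2.4 ms = 2400 μs.
End-to-end = 4456 μs.

4456 μs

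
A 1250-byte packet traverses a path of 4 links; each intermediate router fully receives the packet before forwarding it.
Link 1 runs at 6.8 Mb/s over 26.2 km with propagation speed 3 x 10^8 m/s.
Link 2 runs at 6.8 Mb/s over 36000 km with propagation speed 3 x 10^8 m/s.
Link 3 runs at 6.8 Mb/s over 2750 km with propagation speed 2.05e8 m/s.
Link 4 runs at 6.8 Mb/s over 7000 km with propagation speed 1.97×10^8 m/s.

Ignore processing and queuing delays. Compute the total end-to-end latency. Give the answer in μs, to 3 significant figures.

175000 μs

L = 1250 × 8 = 10000 bits.
Transmission delay per hop = L/R = 10000/6800000 = 1470.59 μs; 4 hops → 5882.35 μs.
Propagation delays (d/s per hop): 87.3333, 120000, 13414.6, 35533 μs; sum = 169035 μs.
End-to-end = 175000 μs.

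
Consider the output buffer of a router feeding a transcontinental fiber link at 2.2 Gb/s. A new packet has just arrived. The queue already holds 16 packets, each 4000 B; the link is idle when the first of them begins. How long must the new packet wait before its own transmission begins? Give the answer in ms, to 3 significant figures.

Each queued packet: L/R = 32000/2200000000 = 0.0145455 ms.
16 queued → 0.232727 ms.
Queuing delay = 0.233 ms.

0.233 ms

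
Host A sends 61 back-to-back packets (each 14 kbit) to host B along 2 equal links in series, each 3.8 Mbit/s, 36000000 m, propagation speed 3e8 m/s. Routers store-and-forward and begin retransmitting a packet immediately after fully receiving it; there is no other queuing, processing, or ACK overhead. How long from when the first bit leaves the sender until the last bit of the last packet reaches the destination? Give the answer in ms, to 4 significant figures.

Per-hop transmission t_tx = L/R = 14000/3800000 = 3.68421 ms.
Per-hop propagation t_prop = 36000000/300000000 = 120 ms.
Pipeline fill: first packet needs 2·t_tx to clear all hops; remaining 60 packets each add one t_tx.
Total = (2+61-1)·t_tx + 2·t_prop = 62·3.68421 + 2·120 = 468.4 ms.

468.4 ms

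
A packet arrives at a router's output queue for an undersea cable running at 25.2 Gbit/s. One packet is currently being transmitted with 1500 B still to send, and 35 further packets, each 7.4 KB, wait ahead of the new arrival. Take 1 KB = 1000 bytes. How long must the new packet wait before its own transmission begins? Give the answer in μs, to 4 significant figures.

Each queued packet: L/R = 59200/25200000000 = 2.34921 μs.
35 queued → 82.2222 μs.
Plus remaining 12000 bits of current packet: 0.47619 μs.
Queuing delay = 82.70 μs.

82.70 μs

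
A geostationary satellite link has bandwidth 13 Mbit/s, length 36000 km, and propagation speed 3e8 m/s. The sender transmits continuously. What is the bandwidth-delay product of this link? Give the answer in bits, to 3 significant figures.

Propagation delay = 36000000 / 300000000 = 0.12 s.
BDP = R × t_prop = 13000000 × 0.12 = 1560000 bits.

1560000 bits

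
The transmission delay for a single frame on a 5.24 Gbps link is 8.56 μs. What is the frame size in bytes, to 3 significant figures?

5610 bytes

L = R × t_tx = 5240000000 b/s × 8.56e-06 s = 44854.4 bits.
In bytes: 44854.4 / 8 = 5610 bytes.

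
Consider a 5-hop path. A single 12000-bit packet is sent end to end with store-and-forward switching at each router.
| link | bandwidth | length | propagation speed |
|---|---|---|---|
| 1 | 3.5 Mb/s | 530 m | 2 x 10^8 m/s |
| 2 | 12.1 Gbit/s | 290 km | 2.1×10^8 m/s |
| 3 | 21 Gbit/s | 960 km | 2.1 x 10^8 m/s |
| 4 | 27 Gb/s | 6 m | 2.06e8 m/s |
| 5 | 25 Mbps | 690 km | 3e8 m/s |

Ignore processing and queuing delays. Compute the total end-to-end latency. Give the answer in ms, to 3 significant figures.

12.2 ms

Transmission delays (L/R per hop): 3.42857, 0.000991736, 0.000571429, 0.000444444, 0.48 ms; sum = 3.91058 ms.
Propagation delays (d/s per hop): 0.00265, 1.38095, 4.57143, 2.91262e-05, 2.3 ms; sum = 8.25506 ms.
End-to-end = 12.2 ms.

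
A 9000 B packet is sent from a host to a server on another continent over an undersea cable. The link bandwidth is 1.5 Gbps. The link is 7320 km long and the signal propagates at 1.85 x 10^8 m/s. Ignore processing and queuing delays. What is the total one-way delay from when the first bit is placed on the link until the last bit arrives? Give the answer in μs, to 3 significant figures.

39600 μs

L = 9000 × 8 = 72000 bits.
Transmission delay = L/R = 72000 / 1500000000 = 48 μs.
Propagation delay = d/s = 7320000 m / 185000000 m/s = 39567.6 μs.
Total = 39600 μs.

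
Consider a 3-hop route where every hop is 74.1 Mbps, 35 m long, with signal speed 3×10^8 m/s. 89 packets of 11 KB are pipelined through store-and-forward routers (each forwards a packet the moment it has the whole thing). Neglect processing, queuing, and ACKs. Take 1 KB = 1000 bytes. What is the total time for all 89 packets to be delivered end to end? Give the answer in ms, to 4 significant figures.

108.1 ms

Per-hop transmission t_tx = L/R = 88000/74100000 = 1.18758 ms.
Per-hop propagation t_prop = 35/300000000 = 0.000116667 ms.
Pipeline fill: first packet needs 3·t_tx to clear all hops; remaining 88 packets each add one t_tx.
Total = (3+89-1)·t_tx + 3·t_prop = 91·1.18758 + 3·0.000116667 = 108.1 ms.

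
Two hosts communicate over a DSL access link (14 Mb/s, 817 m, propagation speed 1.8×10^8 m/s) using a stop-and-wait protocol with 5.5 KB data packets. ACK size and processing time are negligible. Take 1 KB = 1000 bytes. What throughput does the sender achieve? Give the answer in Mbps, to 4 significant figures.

13.96 Mbps

t_tx = L/R = 44000/14000000 = 0.00314286 s.
t_prop = 817/180000000 = 4.53889e-06 s; RTT = 9.07778e-06 s.
Cycle = t_tx + RTT = 0.00315193 s.
Throughput = L / cycle = 44000 / 0.00315193 = 13.96 Mbps.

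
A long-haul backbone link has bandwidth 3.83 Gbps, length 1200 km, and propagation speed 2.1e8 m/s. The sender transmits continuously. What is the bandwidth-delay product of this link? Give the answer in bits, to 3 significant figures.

Propagation delay = 1200000 / 210000000 = 0.00571429 s.
BDP = R × t_prop = 3830000000 × 0.00571429 = 21885700 bits.

21900000 bits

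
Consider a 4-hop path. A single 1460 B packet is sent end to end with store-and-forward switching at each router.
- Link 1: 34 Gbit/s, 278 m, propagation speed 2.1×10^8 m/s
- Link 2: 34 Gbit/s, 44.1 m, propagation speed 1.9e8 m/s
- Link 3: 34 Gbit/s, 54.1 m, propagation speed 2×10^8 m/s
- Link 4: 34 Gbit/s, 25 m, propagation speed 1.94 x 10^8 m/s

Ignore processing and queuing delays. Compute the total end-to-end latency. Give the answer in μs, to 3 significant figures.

L = 1460 × 8 = 11680 bits.
Transmission delay per hop = L/R = 11680/34000000000 = 0.343529 μs; 4 hops → 1.37412 μs.
Propagation delays (d/s per hop): 1.32381, 0.232105, 0.2705, 0.128866 μs; sum = 1.95528 μs.
End-to-end = 3.33 μs.

3.33 μs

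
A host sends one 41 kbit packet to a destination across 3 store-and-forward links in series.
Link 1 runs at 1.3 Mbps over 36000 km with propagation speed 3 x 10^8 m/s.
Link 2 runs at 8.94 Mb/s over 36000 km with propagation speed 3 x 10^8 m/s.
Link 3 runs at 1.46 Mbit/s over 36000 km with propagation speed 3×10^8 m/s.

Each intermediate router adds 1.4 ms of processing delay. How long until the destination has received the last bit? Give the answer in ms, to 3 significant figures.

427 ms

L = 41000 bits.
Transmission delays (L/R per hop): 31.5385, 4.58613, 28.0822 ms; sum = 64.2068 ms.
Propagation delays (d/s per hop): 120, 120, 120 ms; sum = 360 ms.
Processing at 2 router(s): 2 × 1.4 ms = 2.8 ms.
End-to-end = 427 ms.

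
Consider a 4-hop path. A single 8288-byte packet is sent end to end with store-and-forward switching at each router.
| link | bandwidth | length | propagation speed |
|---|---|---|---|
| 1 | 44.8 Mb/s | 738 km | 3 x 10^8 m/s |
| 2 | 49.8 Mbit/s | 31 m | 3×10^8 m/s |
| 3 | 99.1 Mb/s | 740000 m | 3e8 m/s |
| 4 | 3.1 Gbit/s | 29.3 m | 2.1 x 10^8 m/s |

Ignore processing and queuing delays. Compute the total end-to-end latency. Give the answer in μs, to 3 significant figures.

8430 μs

L = 8288 × 8 = 66304 bits.
Transmission delays (L/R per hop): 1480, 1331.41, 669.062, 21.3884 μs; sum = 3501.86 μs.
Propagation delays (d/s per hop): 2460, 0.103333, 2466.67, 0.139524 μs; sum = 4926.91 μs.
End-to-end = 8430 μs.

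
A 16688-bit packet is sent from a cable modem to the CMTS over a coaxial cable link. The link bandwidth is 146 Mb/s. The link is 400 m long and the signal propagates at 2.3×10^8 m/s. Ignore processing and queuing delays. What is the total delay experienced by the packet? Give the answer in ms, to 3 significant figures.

Transmission delay = L/R = 16688 / 146000000 = 0.114301 ms.
Propagation delay = d/s = 400 m / 2.3e+08 m/s = 0.00173913 ms.
Total = 0.116 ms.

0.116 ms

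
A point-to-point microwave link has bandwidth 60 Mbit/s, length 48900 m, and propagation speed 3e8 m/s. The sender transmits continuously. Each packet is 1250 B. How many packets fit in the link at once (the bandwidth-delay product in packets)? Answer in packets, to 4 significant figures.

0.9780 packets

Propagation delay = 48900 / 300000000 = 0.000163 s.
BDP = R × t_prop = 60000000 × 0.000163 = 9780 bits.
In packets of 10000 bits: 0.9780 packets.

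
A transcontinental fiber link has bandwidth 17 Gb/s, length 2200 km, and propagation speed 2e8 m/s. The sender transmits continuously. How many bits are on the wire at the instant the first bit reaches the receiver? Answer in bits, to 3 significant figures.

187000000 bits

Propagation delay = 2200000 / 200000000 = 0.011 s.
BDP = R × t_prop = 17000000000 × 0.011 = 187000000 bits.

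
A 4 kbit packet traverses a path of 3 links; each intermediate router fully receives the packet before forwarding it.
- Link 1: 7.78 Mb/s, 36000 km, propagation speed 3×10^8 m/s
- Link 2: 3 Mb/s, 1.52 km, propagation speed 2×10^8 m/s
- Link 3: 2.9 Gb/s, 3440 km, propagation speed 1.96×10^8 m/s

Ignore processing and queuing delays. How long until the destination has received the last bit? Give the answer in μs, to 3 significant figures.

L = 4000 bits.
Transmission delays (L/R per hop): 514.139, 1333.33, 1.37931 μs; sum = 1848.85 μs.
Propagation delays (d/s per hop): 120000, 7.6, 17551 μs; sum = 137559 μs.
End-to-end = 139000 μs.

139000 μs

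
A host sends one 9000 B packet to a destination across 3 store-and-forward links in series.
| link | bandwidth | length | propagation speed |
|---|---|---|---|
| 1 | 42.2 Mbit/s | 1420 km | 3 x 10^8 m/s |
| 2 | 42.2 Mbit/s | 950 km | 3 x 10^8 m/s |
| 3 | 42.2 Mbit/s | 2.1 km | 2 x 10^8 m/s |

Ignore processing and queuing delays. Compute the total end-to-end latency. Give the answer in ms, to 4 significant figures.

13.03 ms

L = 9000 × 8 = 72000 bits.
Transmission delay per hop = L/R = 72000/42200000 = 1.70616 ms; 3 hops → 5.11848 ms.
Propagation delays (d/s per hop): 4.73333, 3.16667, 0.0105 ms; sum = 7.9105 ms.
End-to-end = 13.03 ms.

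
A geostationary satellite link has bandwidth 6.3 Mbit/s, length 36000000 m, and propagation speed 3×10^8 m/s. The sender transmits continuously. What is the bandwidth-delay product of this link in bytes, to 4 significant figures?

94500 bytes

Propagation delay = 36000000 / 300000000 = 0.12 s.
BDP = R × t_prop = 6300000 × 0.12 = 756000 bits.
In bytes: 756000/8 = 94500 bytes.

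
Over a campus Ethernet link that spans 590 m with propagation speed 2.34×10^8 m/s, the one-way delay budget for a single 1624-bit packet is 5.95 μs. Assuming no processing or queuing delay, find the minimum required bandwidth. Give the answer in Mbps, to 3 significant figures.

Propagation delay = 590 / 234000000 = 2.52137 μs.
Transmission budget = 5.95 − 2.52137 = 3.42863 μs.
R ≥ L / t_tx = 1624 bits / 3.42863e-06 s = 474 Mbps.

474 Mbps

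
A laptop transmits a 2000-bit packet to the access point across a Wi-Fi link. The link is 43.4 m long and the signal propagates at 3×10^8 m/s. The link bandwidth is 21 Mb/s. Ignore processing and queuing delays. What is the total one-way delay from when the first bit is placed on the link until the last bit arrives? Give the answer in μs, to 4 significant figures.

Transmission delay = L/R = 2000 / 21000000 = 95.2381 μs.
Propagation delay = d/s = 43.4 m / 300000000 m/s = 0.144667 μs.
Total = 95.38 μs.

95.38 μs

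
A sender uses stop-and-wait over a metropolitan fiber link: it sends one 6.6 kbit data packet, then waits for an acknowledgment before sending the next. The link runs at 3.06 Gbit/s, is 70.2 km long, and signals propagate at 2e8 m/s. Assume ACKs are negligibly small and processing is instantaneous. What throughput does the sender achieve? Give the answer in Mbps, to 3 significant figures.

9.37 Mbps

t_tx = L/R = 6600/3060000000 = 2.15686e-06 s.
t_prop = 70200/200000000 = 0.000351 s; RTT = 0.000702 s.
Cycle = t_tx + RTT = 0.000704157 s.
Throughput = L / cycle = 6600 / 0.000704157 = 9.37 Mbps.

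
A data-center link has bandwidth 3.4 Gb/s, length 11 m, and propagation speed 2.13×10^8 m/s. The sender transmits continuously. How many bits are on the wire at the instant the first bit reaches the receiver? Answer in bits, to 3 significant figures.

176 bits

Propagation delay = 11 / 213000000 = 5.16432e-08 s.
BDP = R × t_prop = 3400000000 × 5.16432e-08 = 175.587 bits.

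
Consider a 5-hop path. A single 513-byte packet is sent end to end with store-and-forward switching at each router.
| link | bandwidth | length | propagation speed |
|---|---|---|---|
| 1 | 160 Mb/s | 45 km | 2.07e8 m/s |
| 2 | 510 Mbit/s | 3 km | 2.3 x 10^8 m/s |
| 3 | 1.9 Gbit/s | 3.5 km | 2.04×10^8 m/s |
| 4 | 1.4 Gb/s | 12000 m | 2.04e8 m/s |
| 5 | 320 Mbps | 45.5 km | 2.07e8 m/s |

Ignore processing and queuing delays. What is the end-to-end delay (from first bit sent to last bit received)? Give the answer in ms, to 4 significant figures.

L = 513 × 8 = 4104 bits.
Transmission delays (L/R per hop): 0.02565, 0.00804706, 0.00216, 0.00293143, 0.012825 ms; sum = 0.0516135 ms.
Propagation delays (d/s per hop): 0.217391, 0.0130435, 0.0171569, 0.0588235, 0.219807 ms; sum = 0.526222 ms.
End-to-end = 0.5778 ms.

0.5778 ms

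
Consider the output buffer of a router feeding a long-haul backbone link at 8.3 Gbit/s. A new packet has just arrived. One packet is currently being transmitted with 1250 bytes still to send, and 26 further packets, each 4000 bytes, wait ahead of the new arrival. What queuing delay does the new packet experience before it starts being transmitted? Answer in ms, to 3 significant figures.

0.101 ms

Each queued packet: L/R = 32000/8.3e+09 = 0.00385542 ms.
26 queued → 0.100241 ms.
Plus remaining 10000 bits of current packet: 0.00120482 ms.
Queuing delay = 0.101 ms.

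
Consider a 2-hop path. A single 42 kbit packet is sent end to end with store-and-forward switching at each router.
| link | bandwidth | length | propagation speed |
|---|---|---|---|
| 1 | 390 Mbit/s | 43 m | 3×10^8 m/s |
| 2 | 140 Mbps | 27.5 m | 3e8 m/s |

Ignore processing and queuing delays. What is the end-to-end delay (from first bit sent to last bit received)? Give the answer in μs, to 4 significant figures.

407.9 μs

L = 42000 bits.
Transmission delays (L/R per hop): 107.692, 300 μs; sum = 407.692 μs.
Propagation delays (d/s per hop): 0.143333, 0.0916667 μs; sum = 0.235 μs.
End-to-end = 407.9 μs.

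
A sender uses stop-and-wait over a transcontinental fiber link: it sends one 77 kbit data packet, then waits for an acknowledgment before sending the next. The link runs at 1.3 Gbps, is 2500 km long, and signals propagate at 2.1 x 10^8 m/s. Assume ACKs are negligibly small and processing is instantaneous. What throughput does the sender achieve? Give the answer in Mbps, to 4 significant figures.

t_tx = L/R = 77000/1300000000 = 5.92308e-05 s.
t_prop = 2500000/210000000 = 0.0119048 s; RTT = 0.0238095 s.
Cycle = t_tx + RTT = 0.0238688 s.
Throughput = L / cycle = 77000 / 0.0238688 = 3.226 Mbps.

3.226 Mbps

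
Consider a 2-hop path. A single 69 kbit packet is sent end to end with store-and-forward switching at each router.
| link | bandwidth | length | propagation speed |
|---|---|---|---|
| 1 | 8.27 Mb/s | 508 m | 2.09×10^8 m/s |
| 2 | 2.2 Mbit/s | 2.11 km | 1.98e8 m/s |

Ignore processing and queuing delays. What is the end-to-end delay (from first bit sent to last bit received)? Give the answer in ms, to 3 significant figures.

L = 69000 bits.
Transmission delays (L/R per hop): 8.34341, 31.3636 ms; sum = 39.707 ms.
Propagation delays (d/s per hop): 0.00243062, 0.0106566 ms; sum = 0.0130872 ms.
End-to-end = 39.7 ms.

39.7 ms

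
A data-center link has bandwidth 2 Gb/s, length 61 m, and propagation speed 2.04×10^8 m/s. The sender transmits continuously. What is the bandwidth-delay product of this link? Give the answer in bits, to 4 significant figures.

Propagation delay = 61 / 204000000 = 2.9902e-07 s.
BDP = R × t_prop = 2000000000 × 2.9902e-07 = 598.039 bits.

598.0 bits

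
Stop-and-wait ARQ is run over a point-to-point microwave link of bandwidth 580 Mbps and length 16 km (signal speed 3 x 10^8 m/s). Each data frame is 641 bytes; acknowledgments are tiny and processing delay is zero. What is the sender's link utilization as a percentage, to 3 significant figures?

t_tx = L/R = 5128/580000000 = 8.84138e-06 s.
t_prop = 16000/300000000 = 5.33333e-05 s; RTT = 0.000106667 s.
Cycle = t_tx + RTT = 0.000115508 s.
Utilization = t_tx / cycle = 8.84138e-06/0.000115508 = 7.65 %.

7.65 %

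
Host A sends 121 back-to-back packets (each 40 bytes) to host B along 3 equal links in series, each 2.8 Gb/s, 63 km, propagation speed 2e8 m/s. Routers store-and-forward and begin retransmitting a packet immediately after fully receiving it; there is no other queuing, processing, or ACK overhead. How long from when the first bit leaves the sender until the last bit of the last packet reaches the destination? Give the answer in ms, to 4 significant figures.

0.9591 ms

Per-hop transmission t_tx = L/R = 320/2800000000 = 0.000114286 ms.
Per-hop propagation t_prop = 63000/200000000 = 0.315 ms.
Pipeline fill: first packet needs 3·t_tx to clear all hops; remaining 120 packets each add one t_tx.
Total = (3+121-1)·t_tx + 3·t_prop = 123·0.000114286 + 3·0.315 = 0.9591 ms.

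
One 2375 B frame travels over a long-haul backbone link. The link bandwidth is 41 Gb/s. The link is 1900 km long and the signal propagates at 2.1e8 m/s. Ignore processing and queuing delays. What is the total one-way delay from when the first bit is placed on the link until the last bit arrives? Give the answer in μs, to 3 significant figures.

L = 2375 × 8 = 19000 bits.
Transmission delay = L/R = 19000 / 41000000000 = 0.463415 μs.
Propagation delay = d/s = 1900000 m / 210000000 m/s = 9047.62 μs.
Total = 9050 μs.

9050 μs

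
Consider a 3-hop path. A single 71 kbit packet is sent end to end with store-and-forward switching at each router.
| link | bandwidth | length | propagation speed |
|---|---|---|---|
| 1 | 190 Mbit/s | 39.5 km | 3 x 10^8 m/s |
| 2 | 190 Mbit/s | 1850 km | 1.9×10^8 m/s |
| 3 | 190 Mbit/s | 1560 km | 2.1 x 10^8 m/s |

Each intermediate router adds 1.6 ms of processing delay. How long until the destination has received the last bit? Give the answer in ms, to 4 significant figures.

21.62 ms

L = 71000 bits.
Transmission delay per hop = L/R = 71000/190000000 = 0.373684 ms; 3 hops → 1.12105 ms.
Propagation delays (d/s per hop): 0.131667, 9.73684, 7.42857 ms; sum = 17.2971 ms.
Processing at 2 router(s): 2 × 1.6 ms = 3.2 ms.
End-to-end = 21.62 ms.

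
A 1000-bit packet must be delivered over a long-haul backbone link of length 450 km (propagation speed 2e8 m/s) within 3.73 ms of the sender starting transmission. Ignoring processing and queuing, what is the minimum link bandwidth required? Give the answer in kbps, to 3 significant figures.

676 kbps

Propagation delay = 450000 / 200000000 = 2.25 ms.
Transmission budget = 3.73 − 2.25 = 1.48 ms.
R ≥ L / t_tx = 1000 bits / 0.00148 s = 676 kbps.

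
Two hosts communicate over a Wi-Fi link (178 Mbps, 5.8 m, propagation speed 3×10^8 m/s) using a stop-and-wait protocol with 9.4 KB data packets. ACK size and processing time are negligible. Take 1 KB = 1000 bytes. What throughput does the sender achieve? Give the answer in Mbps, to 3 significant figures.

t_tx = L/R = 75200/178000000 = 0.000422472 s.
t_prop = 5.8/300000000 = 1.93333e-08 s; RTT = 3.86667e-08 s.
Cycle = t_tx + RTT = 0.000422511 s.
Throughput = L / cycle = 75200 / 0.000422511 = 178 Mbps.

178 Mbps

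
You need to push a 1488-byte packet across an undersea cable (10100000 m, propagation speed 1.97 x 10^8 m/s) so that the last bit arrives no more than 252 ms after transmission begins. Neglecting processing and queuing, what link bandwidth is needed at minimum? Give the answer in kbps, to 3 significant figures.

59.3 kbps

L = 11904 bits.
Propagation delay = 10100000 / 197000000 = 51.269 ms.
Transmission budget = 252 − 51.269 = 200.731 ms.
R ≥ L / t_tx = 11904 bits / 0.200731 s = 59.3 kbps.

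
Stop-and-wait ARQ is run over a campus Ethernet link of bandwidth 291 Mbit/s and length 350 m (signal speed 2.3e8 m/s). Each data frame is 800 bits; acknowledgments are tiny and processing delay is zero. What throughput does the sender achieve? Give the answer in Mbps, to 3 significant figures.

t_tx = L/R = 800/291000000 = 2.74914e-06 s.
t_prop = 350/2.3e+08 = 1.52174e-06 s; RTT = 3.04348e-06 s.
Cycle = t_tx + RTT = 5.79262e-06 s.
Throughput = L / cycle = 800 / 5.79262e-06 = 138 Mbps.

138 Mbps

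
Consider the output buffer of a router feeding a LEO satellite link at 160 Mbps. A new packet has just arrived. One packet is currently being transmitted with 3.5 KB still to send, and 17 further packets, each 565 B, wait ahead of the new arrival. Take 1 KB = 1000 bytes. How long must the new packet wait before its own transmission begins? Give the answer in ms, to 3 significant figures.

Each queued packet: L/R = 4520/160000000 = 0.02825 ms.
17 queued → 0.48025 ms.
Plus remaining 28000 bits of current packet: 0.175 ms.
Queuing delay = 0.655 ms.

0.655 ms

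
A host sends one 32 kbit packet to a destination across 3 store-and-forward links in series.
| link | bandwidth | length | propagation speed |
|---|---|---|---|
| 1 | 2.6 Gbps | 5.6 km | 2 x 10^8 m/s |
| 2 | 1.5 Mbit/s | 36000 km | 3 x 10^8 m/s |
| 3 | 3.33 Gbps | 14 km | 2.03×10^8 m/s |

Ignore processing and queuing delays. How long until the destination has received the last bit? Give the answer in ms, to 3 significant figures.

L = 32000 bits.
Transmission delays (L/R per hop): 0.0123077, 21.3333, 0.00960961 ms; sum = 21.3553 ms.
Propagation delays (d/s per hop): 0.028, 120, 0.0689655 ms; sum = 120.097 ms.
End-to-end = 141 ms.

141 ms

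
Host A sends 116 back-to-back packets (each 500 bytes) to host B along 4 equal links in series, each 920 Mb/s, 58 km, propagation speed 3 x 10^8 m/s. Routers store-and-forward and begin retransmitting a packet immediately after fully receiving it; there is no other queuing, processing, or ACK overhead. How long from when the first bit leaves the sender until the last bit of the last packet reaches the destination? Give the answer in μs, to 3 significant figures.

Per-hop transmission t_tx = L/R = 4000/920000000 = 4.34783 μs.
Per-hop propagation t_prop = 58000/300000000 = 193.333 μs.
Pipeline fill: first packet needs 4·t_tx to clear all hops; remaining 115 packets each add one t_tx.
Total = (4+116-1)·t_tx + 4·t_prop = 119·4.34783 + 4·193.333 = 1290 μs.

1290 μs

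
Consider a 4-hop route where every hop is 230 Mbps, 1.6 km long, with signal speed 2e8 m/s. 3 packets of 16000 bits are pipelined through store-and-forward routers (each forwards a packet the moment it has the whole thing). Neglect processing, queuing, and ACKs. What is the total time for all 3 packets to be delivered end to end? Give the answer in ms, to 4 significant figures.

Per-hop transmission t_tx = L/R = 16000/230000000 = 0.0695652 ms.
Per-hop propagation t_prop = 1600/200000000 = 0.008 ms.
Pipeline fill: first packet needs 4·t_tx to clear all hops; remaining 2 packets each add one t_tx.
Total = (4+3-1)·t_tx + 4·t_prop = 6·0.0695652 + 4·0.008 = 0.4494 ms.

0.4494 ms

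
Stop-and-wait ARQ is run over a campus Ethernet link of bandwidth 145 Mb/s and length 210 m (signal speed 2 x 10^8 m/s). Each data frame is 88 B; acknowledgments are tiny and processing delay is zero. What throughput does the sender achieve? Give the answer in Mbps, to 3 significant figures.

101 Mbps

t_tx = L/R = 704/145000000 = 4.85517e-06 s.
t_prop = 210/200000000 = 1.05e-06 s; RTT = 2.1e-06 s.
Cycle = t_tx + RTT = 6.95517e-06 s.
Throughput = L / cycle = 704 / 6.95517e-06 = 101 Mbps.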